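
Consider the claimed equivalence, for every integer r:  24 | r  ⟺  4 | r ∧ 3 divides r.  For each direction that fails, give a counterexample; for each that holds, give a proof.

Forward direction. If 24 ∣ r, write r = 24q. Since 24 = 6·4, r = 4·(6q), so 4 ∣ r; and since 24 = 8·3, r = 3·(8q), so 3 ∣ r.

Converse. This fails: take r = 12. Both 4 ∣ 12 and 3 ∣ 12, yet 12 is not a multiple of 24 (since 12 = 0·24 + 12), so 24 ∤ 12.

Only the forward implication holds.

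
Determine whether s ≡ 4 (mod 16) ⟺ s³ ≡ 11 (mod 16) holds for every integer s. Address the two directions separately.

Neither direction holds.

(⇒) This fails: take s = 4. Then 4 ≡ 4 (mod 16), but 4³ = 64 ≡ 0 (mod 16), not 11.

(⇐) This fails: take s = 3. Then 3³ = 27 ≡ 11 (mod 16), yet 3 ≡ 3 (mod 16), not 4.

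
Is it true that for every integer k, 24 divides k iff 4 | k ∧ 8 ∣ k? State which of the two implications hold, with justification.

Only the forward implication holds.

Forward direction. If 24 ∣ k, write k = 24q. Since 24 = 6·4, k = 4·(6q), so 4 ∣ k; and since 24 = 3·8, k = 8·(3q), so 8 ∣ k.

Converse. This fails: take k = 8. Both 4 ∣ 8 and 8 ∣ 8, yet 8 is not a multiple of 24 (since 8 = 0·24 + 8), so 24 ∤ 8.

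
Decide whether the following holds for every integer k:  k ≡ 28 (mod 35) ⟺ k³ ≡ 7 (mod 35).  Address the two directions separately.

[⇒] Suppose k ≡ 28 (mod 35). Write k = 35j + 28. Then (35j + 28)³ = 42875j³ + 102900j² + 82320j + 21952 = 35(1225j³ + 2940j² + 2352j + 627) + 7, so k³ ≡ 7 (mod 35).

[⇐] Conversely, suppose k³ ≡ 7 (mod 35). The only residue r in {0, …, 34} with r³ ≡ 7 (mod 35) is r = 28, so k ≡ 28 (mod 35).

Both directions hold.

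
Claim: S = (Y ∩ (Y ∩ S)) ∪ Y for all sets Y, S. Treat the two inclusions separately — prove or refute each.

(⊆) This inclusion fails. Take Y = ∅, S = {1}; then 1 ∈ S but 1 ∉ (Y ∩ (Y ∩ S)) ∪ Y.

(⊇) This inclusion fails. Take Y = {1}, S = ∅; then 1 ∈ (Y ∩ (Y ∩ S)) ∪ Y but 1 ∉ S.

(⊆) fails and (⊇) fails.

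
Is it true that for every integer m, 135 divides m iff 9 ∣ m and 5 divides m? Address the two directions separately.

Forward direction. If 135 ∣ m, write m = 135q. Since 135 = 15·9, m = 9·(15q), so 9 ∣ m; and since 135 = 27·5, m = 5·(27q), so 5 ∣ m.

Converse. This fails: take m = 45. Both 9 ∣ 45 and 5 ∣ 45, yet 45 is not a multiple of 135 (since 45 = 0·135 + 45), so 135 ∤ 45.

Not equivalent: only (⇒) holds.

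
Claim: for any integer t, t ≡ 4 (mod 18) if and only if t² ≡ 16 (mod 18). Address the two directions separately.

[⇒] Suppose t ≡ 4 (mod 18). Write t = 18j + 4. Then (18j + 4)² = 324j² + 144j + 16 = 18(18j² + 8j) + 16, so t² ≡ 16 (mod 18).

[⇐] This fails: take t = 14. Then 14² = 196 ≡ 16 (mod 18), yet 14 ≡ 14 (mod 18), not 4.

Only the forward direction holds.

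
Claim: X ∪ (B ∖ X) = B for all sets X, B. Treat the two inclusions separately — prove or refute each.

The sets are not equal: only the reverse inclusion holds.

Forward inclusion. This inclusion fails. Take X = {1}, B = ∅; then 1 ∈ X ∪ (B ∖ X) but 1 ∉ B.

Reverse inclusion. Let x ∈ B. Then either x ∈ B and x ∉ X; or x ∈ X ∩ B. In each case x ∈ X ∪ (B ∖ X), so B ⊆ X ∪ (B ∖ X).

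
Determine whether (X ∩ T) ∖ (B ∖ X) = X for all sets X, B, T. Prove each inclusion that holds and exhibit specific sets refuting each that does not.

The sets are not equal: only the forward inclusion holds.

(⊆) Let x ∈ (X ∩ T) ∖ (B ∖ X). Then either x ∈ X ∩ T and x ∉ B; or x ∈ X ∩ B ∩ T. In each case x ∈ X, so (X ∩ T) ∖ (B ∖ X) ⊆ X.

(⊇) This inclusion fails. Take X = {1}, B = ∅, T = ∅; then 1 ∈ X but 1 ∉ (X ∩ T) ∖ (B ∖ X).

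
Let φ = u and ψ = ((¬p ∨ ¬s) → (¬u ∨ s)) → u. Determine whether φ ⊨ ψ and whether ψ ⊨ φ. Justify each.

(⇒) Assume the antecedent. If s is true, the antecedent forces (s = T, u = T, p = F) or (s = T, u = T, p = T), and ((¬p ∨ ¬s) → (¬u ∨ s)) → u holds there. If s is false, the antecedent forces (s = F, u = T, p = F) or (s = F, u = T, p = T), and ((¬p ∨ ¬s) → (¬u ∨ s)) → u holds there. Either way ((¬p ∨ ¬s) → (¬u ∨ s)) → u holds.

(⇐) Assume the antecedent. If s is true, the antecedent forces (s = T, u = T, p = F) or (s = T, u = T, p = T), and u holds there. If s is false, the antecedent forces (s = F, u = T, p = F) or (s = F, u = T, p = T), and u holds there. Either way u holds.

Equivalent; both directions hold.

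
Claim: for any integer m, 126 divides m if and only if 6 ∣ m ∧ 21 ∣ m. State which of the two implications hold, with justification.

(←) This fails: take m = 42. Both 6 ∣ 42 and 21 ∣ 42, yet 42 is not a multiple of 126 (since 42 = 0·126 + 42), so 126 ∤ 42.

(→) If 126 ∣ m, write m = 126q. Since 126 = 21·6, m = 6·(21q), so 6 ∣ m; and since 126 = 6·21, m = 21·(6q), so 21 ∣ m.

The forward direction holds; the converse fails.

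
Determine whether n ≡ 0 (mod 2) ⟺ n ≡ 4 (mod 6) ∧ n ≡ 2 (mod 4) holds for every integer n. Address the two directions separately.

Only the reverse direction holds.

(←) If n ≡ 4 (mod 6) and n ≡ 2 (mod 4), then by the Chinese remainder theorem n ≡ 10 (mod 12). Since 10 ≡ 0 (mod 2) and 2 ∣ 12, we get n ≡ 0 (mod 2).

(→) This fails: n = 0 gives 0 ≡ 0 (mod 2) but 0 ≡ 0 (mod 6), so the conjunction on the right does not hold.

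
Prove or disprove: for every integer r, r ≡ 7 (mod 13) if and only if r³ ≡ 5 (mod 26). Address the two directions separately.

(⇒) fails and (⇐) fails.

(⇒) This fails: take r = 20. Then 20 ≡ 7 (mod 13), but 20³ = 8000 ≡ 18 (mod 26), not 5.

(⇐) This fails: take r = 11. Then 11³ = 1331 ≡ 5 (mod 26), yet 11 ≡ 11 (mod 13), not 7.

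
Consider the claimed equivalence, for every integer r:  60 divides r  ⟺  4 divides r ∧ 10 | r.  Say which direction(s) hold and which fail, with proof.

(⇒) holds; (⇐) fails.

Forward direction. If 60 ∣ r, write r = 60q. Since 60 = 15·4, r = 4·(15q), so 4 ∣ r; and since 60 = 6·10, r = 10·(6q), so 10 ∣ r.

Converse. This fails: take r = 20. Both 4 ∣ 20 and 10 ∣ 20, yet 20 is not a multiple of 60 (since 20 = 0·60 + 20), so 60 ∤ 20.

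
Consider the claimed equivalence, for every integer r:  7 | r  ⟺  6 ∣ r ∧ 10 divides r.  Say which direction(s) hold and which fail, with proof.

(⇒) fails and (⇐) fails.

[⇒] This fails: take r = 7. Certainly 7 ∣ 7, but 6 ∤ 7.

[⇐] This fails: take r = 30. Both 6 ∣ 30 and 10 ∣ 30, yet 30 is not a multiple of 7 (since 30 = 4·7 + 2), so 7 ∤ 30.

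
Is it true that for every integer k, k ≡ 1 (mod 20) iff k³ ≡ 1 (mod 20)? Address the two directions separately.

Forward direction. Suppose k ≡ 1 (mod 20). Write k = 20j + 1. Then (20j + 1)³ = 8000j³ + 1200j² + 60j + 1 = 20(400j³ + 60j² + 3j) + 1, so k³ ≡ 1 (mod 20).

Converse. Suppose k³ ≡ 1 (mod 20). The only residue r in {0, …, 19} with r³ ≡ 1 (mod 20) is r = 1, so k ≡ 1 (mod 20).

Both implications hold.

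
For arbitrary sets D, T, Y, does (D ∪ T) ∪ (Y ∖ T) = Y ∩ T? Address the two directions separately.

(⊆) fails; (⊇) holds.

Forward inclusion. This inclusion fails. Take D = {1}, T = ∅, Y = ∅; then 1 ∈ (D ∪ T) ∪ (Y ∖ T) but 1 ∉ Y ∩ T.

Reverse inclusion. Let x ∈ Y ∩ T. Then either x ∈ T ∩ Y and x ∉ D; or x ∈ D ∩ T ∩ Y. In each case x ∈ (D ∪ T) ∪ (Y ∖ T), so Y ∩ T ⊆ (D ∪ T) ∪ (Y ∖ T).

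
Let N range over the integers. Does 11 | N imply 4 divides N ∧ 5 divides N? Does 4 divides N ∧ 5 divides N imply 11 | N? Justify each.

Neither implication holds.

(⟹) This fails: take N = 11. Certainly 11 ∣ 11, but 4 ∤ 11.

(⟸) This fails: take N = 20. Both 4 ∣ 20 and 5 ∣ 20, yet 20 is not a multiple of 11 (since 20 = 1·11 + 9), so 11 ∤ 20.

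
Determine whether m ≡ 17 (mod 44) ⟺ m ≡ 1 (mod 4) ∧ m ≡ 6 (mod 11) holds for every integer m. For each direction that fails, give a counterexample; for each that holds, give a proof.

Equivalent; both directions hold.

[⇐] If m ≡ 1 (mod 4) and m ≡ 6 (mod 11), then by the Chinese remainder theorem m ≡ 17 (mod 44). This is exactly m ≡ 17 (mod 44).

[⇒] Suppose m ≡ 17 (mod 44); write m = 44j + 17. Since 4 ∣ 44, reducing mod 4 gives m ≡ 17 ≡ 1 (mod 4); since 11 ∣ 44, reducing mod 11 gives m ≡ 17 ≡ 6 (mod 11).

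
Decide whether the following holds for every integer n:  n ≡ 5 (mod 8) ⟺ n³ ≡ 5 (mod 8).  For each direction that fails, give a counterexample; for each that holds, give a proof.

Equivalent; both directions hold.

(→) Suppose n ≡ 5 (mod 8). Write n = 8j + 5. Then (8j + 5)³ = 512j³ + 960j² + 600j + 125 = 8(64j³ + 120j² + 75j + 15) + 5, so n³ ≡ 5 (mod 8).

(←) For the converse, argue contrapositively. If n ≢ 5 (mod 8), then n is congruent to one of 0, 1, 2, 3, 4, 6, 7 modulo 8, and these give n³ ≡ 0, 1, 0, 3, 0, 0, 7 respectively — never 5.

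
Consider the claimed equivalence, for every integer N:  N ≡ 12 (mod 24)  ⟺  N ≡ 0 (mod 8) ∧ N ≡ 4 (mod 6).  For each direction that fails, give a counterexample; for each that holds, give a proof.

Forward direction. This fails: N = 12 gives 12 ≡ 12 (mod 24) but 12 ≡ 4 (mod 8), so the conjunction on the right does not hold.

Converse. This fails: N = 16 satisfies both congruences on the right (16 ≡ 0 mod 8 and 16 ≡ 4 mod 6) yet 16 ≡ 16 (mod 24), not 12.

Neither implication holds.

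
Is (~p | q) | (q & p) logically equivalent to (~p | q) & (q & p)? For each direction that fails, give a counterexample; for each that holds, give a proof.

(→) This fails. Under p = F, q = F, the left side is true but the right side is false.

(←) Assume the antecedent. If p is true, the antecedent forces (p = T, q = T), and (~p | q) | (q & p) holds there. If p is false, the antecedent cannot hold. Either way (~p | q) | (q & p) holds.

Not equivalent: only (⇐) holds.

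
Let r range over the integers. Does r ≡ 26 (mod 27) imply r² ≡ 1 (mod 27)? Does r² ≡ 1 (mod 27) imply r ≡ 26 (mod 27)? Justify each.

The forward direction holds; the converse fails.

[⇒] Suppose r ≡ 26 (mod 27). Write r = 27j + 26. Then (27j + 26)² = 729j² + 1404j + 676 = 27(27j² + 52j + 25) + 1, so r² ≡ 1 (mod 27).

[⇐] This fails: take r = 1. Then 1² = 1 ≡ 1 (mod 27), yet 1 ≡ 1 (mod 27), not 26.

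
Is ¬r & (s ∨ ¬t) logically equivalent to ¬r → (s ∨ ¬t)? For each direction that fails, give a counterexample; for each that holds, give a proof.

(⇐) This fails. Under t = F, s = F, r = T, the left side is false but the right side is true.

(⇒) Assume the antecedent. If t is true, the antecedent forces (t = T, s = T, r = F), and ¬r → (s ∨ ¬t) holds there. If t is false, ¬r → (s ∨ ¬t) reduces to true regardless of the other variables. Either way ¬r → (s ∨ ¬t) holds.

The forward direction holds; the converse fails.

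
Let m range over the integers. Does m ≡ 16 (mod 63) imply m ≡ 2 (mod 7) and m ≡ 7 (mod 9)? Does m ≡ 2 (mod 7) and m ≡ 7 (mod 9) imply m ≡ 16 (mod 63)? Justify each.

Both directions hold.

(⟹) Suppose m ≡ 16 (mod 63); write m = 63j + 16. Since 7 ∣ 63, reducing mod 7 gives m ≡ 16 ≡ 2 (mod 7); since 9 ∣ 63, reducing mod 9 gives m ≡ 16 ≡ 7 (mod 9).

(⟸) Conversely, if m ≡ 2 (mod 7) and m ≡ 7 (mod 9), then by the Chinese remainder theorem m ≡ 16 (mod 63). This is exactly m ≡ 16 (mod 63).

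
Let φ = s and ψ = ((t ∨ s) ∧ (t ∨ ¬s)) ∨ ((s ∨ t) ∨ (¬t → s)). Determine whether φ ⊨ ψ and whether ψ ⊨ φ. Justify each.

Forward direction. Assume the antecedent. If t is true, the consequent reduces to true regardless of the other variables. If t is false, the antecedent forces (t = F, s = T), and the consequent holds there. Either way the consequent holds.

Converse. This fails. Under t = T, s = F, the left side is false but the right side is true.

Only the forward implication holds.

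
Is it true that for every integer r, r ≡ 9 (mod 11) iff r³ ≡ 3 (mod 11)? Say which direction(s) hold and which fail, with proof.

(⇒) Suppose r ≡ 9 (mod 11). Write r = 11j + 9. Then (11j + 9)³ = 1331j³ + 3267j² + 2673j + 729 = 11(121j³ + 297j² + 243j + 66) + 3, so r³ ≡ 3 (mod 11).

(⇐) For the converse, argue contrapositively. If r ≢ 9 (mod 11), then r is congruent to one of 0, 1, 2, 3, 4, 5, 6, 7, 8, 10 modulo 11, and these give r³ ≡ 0, 1, 8, 5, 9, 4, 7, 2, 6, 10 respectively — never 3.

Both directions hold; the statement is true.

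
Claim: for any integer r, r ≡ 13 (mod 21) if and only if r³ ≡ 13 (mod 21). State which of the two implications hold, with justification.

[⇐] This fails: take r = 10. Then 10³ = 1000 ≡ 13 (mod 21), yet 10 ≡ 10 (mod 21), not 13.

[⇒] Suppose r ≡ 13 (mod 21). Write r = 21j + 13. Then (21j + 13)³ = 9261j³ + 17199j² + 10647j + 2197 = 21(441j³ + 819j² + 507j + 104) + 13, so r³ ≡ 13 (mod 21).

(⇒) holds; (⇐) fails.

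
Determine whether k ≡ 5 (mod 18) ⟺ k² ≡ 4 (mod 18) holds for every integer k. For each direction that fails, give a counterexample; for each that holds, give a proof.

Both directions fail.

(→) This fails: take k = 5. Then 5 ≡ 5 (mod 18), but 5² = 25 ≡ 7 (mod 18), not 4.

(←) This fails: take k = 2. Then 2² = 4 ≡ 4 (mod 18), yet 2 ≡ 2 (mod 18), not 5.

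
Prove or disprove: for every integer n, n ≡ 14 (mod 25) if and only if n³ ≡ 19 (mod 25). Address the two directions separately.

Both directions hold.

(→) Suppose n ≡ 14 (mod 25). Write n = 25j + 14. Then (25j + 14)³ = 15625j³ + 26250j² + 14700j + 2744 = 25(625j³ + 1050j² + 588j + 109) + 19, so n³ ≡ 19 (mod 25).

(←) Conversely, suppose n³ ≡ 19 (mod 25). The only residue r in {0, …, 24} with r³ ≡ 19 (mod 25) is r = 14, so n ≡ 14 (mod 25).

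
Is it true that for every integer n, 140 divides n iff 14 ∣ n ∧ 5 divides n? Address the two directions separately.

(→) If 140 ∣ n, write n = 140q. Since 140 = 10·14, n = 14·(10q), so 14 ∣ n; and since 140 = 28·5, n = 5·(28q), so 5 ∣ n.

(←) This fails: take n = 70. Both 14 ∣ 70 and 5 ∣ 70, yet 70 is not a multiple of 140 (since 70 = 0·140 + 70), so 140 ∤ 70.

(⇒) holds; (⇐) fails.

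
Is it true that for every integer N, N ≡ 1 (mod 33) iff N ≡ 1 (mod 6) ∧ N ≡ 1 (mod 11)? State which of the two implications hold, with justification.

(⇒) fails; (⇐) holds.

Forward direction. This fails: N = 34 gives 34 ≡ 1 (mod 33) but 34 ≡ 4 (mod 6), so the conjunction on the right does not hold.

Converse. If N ≡ 1 (mod 6) and N ≡ 1 (mod 11), then by the Chinese remainder theorem N ≡ 1 (mod 66). Since 1 ≡ 1 (mod 33) and 33 ∣ 66, we get N ≡ 1 (mod 33).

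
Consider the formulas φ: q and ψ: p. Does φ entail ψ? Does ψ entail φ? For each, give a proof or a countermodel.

(→) This fails. Under q = T, p = F, the left side is true but the right side is false.

(←) This fails. Under q = F, p = T, the left side is false but the right side is true.

Neither direction holds.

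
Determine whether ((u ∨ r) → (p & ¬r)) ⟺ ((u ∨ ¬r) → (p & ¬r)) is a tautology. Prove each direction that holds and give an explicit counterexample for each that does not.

Forward direction. This fails. Under p = F, u = F, r = F, the left side is true but the right side is false.

Converse. This fails. Under p = F, u = F, r = T, the left side is false but the right side is true.

Both directions fail.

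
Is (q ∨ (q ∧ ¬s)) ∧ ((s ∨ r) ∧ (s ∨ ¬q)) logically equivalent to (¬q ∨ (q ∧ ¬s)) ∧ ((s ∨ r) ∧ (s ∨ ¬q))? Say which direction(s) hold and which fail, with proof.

Both directions fail.

(⟹) This fails. Under r = F, q = T, s = T, the left side is true but the right side is false.

(⟸) This fails. Under r = T, q = F, s = F, the left side is false but the right side is true.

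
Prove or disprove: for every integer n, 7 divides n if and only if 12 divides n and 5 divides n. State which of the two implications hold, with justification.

[⇒] This fails: take n = 7. Certainly 7 ∣ 7, but 12 ∤ 7.

[⇐] This fails: take n = 60. Both 12 ∣ 60 and 5 ∣ 60, yet 60 is not a multiple of 7 (since 60 = 8·7 + 4), so 7 ∤ 60.

Neither implication holds.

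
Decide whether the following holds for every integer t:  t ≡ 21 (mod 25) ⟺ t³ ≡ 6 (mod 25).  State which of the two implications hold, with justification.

[⇒] This fails: take t = 21. Then 21 ≡ 21 (mod 25), but 21³ = 9261 ≡ 11 (mod 25), not 6.

[⇐] This fails: take t = 11. Then 11³ = 1331 ≡ 6 (mod 25), yet 11 ≡ 11 (mod 25), not 21.

Both directions fail.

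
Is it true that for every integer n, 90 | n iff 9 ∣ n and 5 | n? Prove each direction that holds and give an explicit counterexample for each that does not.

Forward direction. If 90 ∣ n, write n = 90q. Since 90 = 10·9, n = 9·(10q), so 9 ∣ n; and since 90 = 18·5, n = 5·(18q), so 5 ∣ n.

Converse. This fails: take n = 45. Both 9 ∣ 45 and 5 ∣ 45, yet 45 is not a multiple of 90 (since 45 = 0·90 + 45), so 90 ∤ 45.

(⇒) holds; (⇐) fails.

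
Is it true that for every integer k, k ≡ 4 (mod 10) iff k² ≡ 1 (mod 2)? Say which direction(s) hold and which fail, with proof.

[⇒] This fails: take k = 4. Then 4 ≡ 4 (mod 10), but 4² = 16 ≡ 0 (mod 2), not 1.

[⇐] This fails: take k = 1. Then 1² = 1 ≡ 1 (mod 2), yet 1 ≡ 1 (mod 10), not 4.

Neither direction holds.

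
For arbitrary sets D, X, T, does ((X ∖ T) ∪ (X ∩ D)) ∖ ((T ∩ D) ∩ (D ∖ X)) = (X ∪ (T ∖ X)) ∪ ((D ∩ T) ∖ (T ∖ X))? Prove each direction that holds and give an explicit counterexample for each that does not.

Only the forward inclusion holds.

Forward inclusion. Let x ∈ ((X ∖ T) ∪ (X ∩ D)) ∖ ((T ∩ D) ∩ (D ∖ X)). Then either x ∈ X and x ∉ D, T; or x ∈ D ∩ X and x ∉ T; or x ∈ D ∩ X ∩ T. In each case x ∈ (X ∪ (T ∖ X)) ∪ ((D ∩ T) ∖ (T ∖ X)), so ((X ∖ T) ∪ (X ∩ D)) ∖ ((T ∩ D) ∩ (D ∖ X)) ⊆ (X ∪ (T ∖ X)) ∪ ((D ∩ T) ∖ (T ∖ X)).

Reverse inclusion. This inclusion fails. Take D = ∅, X = ∅, T = {1}; then 1 ∈ (X ∪ (T ∖ X)) ∪ ((D ∩ T) ∖ (T ∖ X)) but 1 ∉ ((X ∖ T) ∪ (X ∩ D)) ∖ ((T ∩ D) ∩ (D ∖ X)).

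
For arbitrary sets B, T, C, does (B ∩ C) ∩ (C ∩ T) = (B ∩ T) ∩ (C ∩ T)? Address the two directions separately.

Forward inclusion. Let x ∈ (B ∩ C) ∩ (C ∩ T). Then x ∈ B ∩ T ∩ C, from which x ∈ (B ∩ T) ∩ (C ∩ T).

Reverse inclusion. Let x ∈ (B ∩ T) ∩ (C ∩ T). Then x ∈ B ∩ T ∩ C, from which x ∈ (B ∩ C) ∩ (C ∩ T).

The two sets are equal.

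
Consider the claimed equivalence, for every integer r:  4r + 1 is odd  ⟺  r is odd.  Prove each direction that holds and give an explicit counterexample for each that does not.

(⟹) This fails: take r = 2. Then 4r + 1 = 9, which is odd, yet r = 2 is even, not odd.

(⟸) Suppose r is odd. Since 4 is even, 4r is even for every r, so 4r + 1 has the same parity as 1, which is odd. Hence 4r + 1 is odd.

Not equivalent: only (⇐) holds.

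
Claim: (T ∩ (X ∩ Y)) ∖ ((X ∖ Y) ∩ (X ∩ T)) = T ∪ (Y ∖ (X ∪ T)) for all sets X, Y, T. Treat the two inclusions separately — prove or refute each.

Reverse inclusion. This inclusion fails. Take X = ∅, Y = {1}, T = ∅; then 1 ∈ T ∪ (Y ∖ (X ∪ T)) but 1 ∉ (T ∩ (X ∩ Y)) ∖ ((X ∖ Y) ∩ (X ∩ T)).

Forward inclusion. Let x ∈ (T ∩ (X ∩ Y)) ∖ ((X ∖ Y) ∩ (X ∩ T)). Then x ∈ X ∩ Y ∩ T, from which x ∈ T ∪ (Y ∖ (X ∪ T)).

The sets are not equal: only the forward inclusion holds.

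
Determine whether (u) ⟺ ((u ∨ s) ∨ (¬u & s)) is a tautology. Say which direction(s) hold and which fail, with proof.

[⇒] Assume the antecedent. If u is true, (u ∨ s) ∨ (¬u & s) reduces to true regardless of the other variables. If u is false, the antecedent cannot hold. Either way (u ∨ s) ∨ (¬u & s) holds.

[⇐] This fails. Under u = F, s = T, the left side is false but the right side is true.

The forward direction holds; the converse fails.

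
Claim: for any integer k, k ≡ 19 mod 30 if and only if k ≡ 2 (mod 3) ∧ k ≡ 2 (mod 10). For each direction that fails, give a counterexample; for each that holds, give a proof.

(⇒) fails and (⇐) fails.

Forward direction. This fails: k = 19 gives 19 ≡ 19 (mod 30) but 19 ≡ 1 (mod 3), so the conjunction on the right does not hold.

Converse. This fails: k = 2 satisfies both congruences on the right (2 ≡ 2 mod 3 and 2 ≡ 2 mod 10) yet 2 ≡ 2 (mod 30), not 19.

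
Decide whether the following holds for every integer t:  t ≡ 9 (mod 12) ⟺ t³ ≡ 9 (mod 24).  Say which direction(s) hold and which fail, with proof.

(⇒) This fails: take t = 21. Then 21 ≡ 9 (mod 12), but 21³ = 9261 ≡ 21 (mod 24), not 9.

(⇐) Conversely, the residues r modulo 24 with r³ ≡ 9 (mod 24) are exactly {9}, and each is ≡ 9 (mod 12).

Not equivalent: only (⇐) holds.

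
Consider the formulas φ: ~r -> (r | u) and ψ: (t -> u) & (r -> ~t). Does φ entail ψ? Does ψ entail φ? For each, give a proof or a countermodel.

Both directions fail.

(⇒) This fails. Under u = F, r = T, t = T, the left side is true but the right side is false.

(⇐) This fails. Under u = F, r = F, t = F, the left side is false but the right side is true.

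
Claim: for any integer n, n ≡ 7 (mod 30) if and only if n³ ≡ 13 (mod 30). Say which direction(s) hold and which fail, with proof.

Both directions hold.

(⇒) Suppose n ≡ 7 (mod 30). Write n = 30j + 7. Then (30j + 7)³ = 27000j³ + 18900j² + 4410j + 343 = 30(900j³ + 630j² + 147j + 11) + 13, so n³ ≡ 13 (mod 30).

(⇐) Conversely, suppose n³ ≡ 13 (mod 30). The only residue r in {0, …, 29} with r³ ≡ 13 (mod 30) is r = 7, so n ≡ 7 (mod 30).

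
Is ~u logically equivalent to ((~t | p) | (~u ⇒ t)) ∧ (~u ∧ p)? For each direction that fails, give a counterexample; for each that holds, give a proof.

Only the reverse direction holds.

(→) This fails. Under p = F, u = F, t = F, the left side is true but the right side is false.

(←) Assume the antecedent. If p is true, the antecedent forces (p = T, u = F, t = F) or (p = T, u = F, t = T), and ~u holds there. If p is false, the antecedent cannot hold. Either way ~u holds.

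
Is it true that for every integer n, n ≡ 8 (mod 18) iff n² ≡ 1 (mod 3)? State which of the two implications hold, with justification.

(→) Suppose n ≡ 8 (mod 18). Then n² ≡ 8² = 64 (mod 18), and since 3 ∣ 18, also n² ≡ 1 (mod 3).

(←) This fails: take n = 1. Then 1² = 1 ≡ 1 (mod 3), yet 1 ≡ 1 (mod 18), not 8.

Not equivalent: only (⇒) holds.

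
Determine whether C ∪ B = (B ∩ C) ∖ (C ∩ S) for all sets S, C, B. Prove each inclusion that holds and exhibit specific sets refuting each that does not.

(⊆) This inclusion fails. Take S = ∅, C = {1}, B = ∅; then 1 ∈ C ∪ B but 1 ∉ (B ∩ C) ∖ (C ∩ S).

(⊇) Let x ∈ (B ∩ C) ∖ (C ∩ S). Then x ∈ C ∩ B and x ∉ S, from which x ∈ C ∪ B.

The sets are not equal: only the reverse inclusion holds.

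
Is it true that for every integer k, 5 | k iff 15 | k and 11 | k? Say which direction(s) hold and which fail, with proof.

Forward direction. This fails: take k = 5. Certainly 5 ∣ 5, but 15 ∤ 5.

Converse. Suppose 15 ∣ k and 11 ∣ k. Any common multiple of 15 and 11 is a multiple of their lcm; here gcd(15, 11) = 1, so lcm(15, 11) = 15·11 = 165, so 165 ∣ k. Since 5 ∣ 165, it follows that 5 ∣ k.

(⇒) fails; (⇐) holds.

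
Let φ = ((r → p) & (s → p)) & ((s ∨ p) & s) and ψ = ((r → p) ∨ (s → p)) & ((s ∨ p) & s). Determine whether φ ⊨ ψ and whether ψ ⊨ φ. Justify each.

(⇒) Assume the antecedent. If p is true, the antecedent forces (p = T, s = T, r = F) or (p = T, s = T, r = T), and the consequent holds there. If p is false, the antecedent cannot hold. Either way the consequent holds.

(⇐) This fails. Under p = F, s = T, r = F, the left side is false but the right side is true.

Only the forward implication holds.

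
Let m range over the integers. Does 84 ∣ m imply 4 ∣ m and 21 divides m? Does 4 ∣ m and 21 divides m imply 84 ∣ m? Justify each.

Both directions hold; the statement is true.

(→) If 84 ∣ m, write m = 84q. Since 84 = 21·4, m = 4·(21q), so 4 ∣ m; and since 84 = 4·21, m = 21·(4q), so 21 ∣ m.

(←) Suppose 4 ∣ m and 21 ∣ m. Any common multiple of 4 and 21 is a multiple of their lcm; here gcd(4, 21) = 1, so lcm(4, 21) = 4·21 = 84, so 84 ∣ m.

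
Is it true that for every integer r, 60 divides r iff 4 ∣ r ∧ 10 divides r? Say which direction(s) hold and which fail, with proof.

The forward direction holds; the converse fails.

Forward direction. If 60 ∣ r, write r = 60q. Since 60 = 15·4, r = 4·(15q), so 4 ∣ r; and since 60 = 6·10, r = 10·(6q), so 10 ∣ r.

Converse. This fails: take r = 20. Both 4 ∣ 20 and 10 ∣ 20, yet 20 is not a multiple of 60 (since 20 = 0·60 + 20), so 60 ∤ 20.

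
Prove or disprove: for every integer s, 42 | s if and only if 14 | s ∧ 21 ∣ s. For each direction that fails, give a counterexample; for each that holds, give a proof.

(⟹) If 42 ∣ s, write s = 42q. Since 42 = 3·14, s = 14·(3q), so 14 ∣ s; and since 42 = 2·21, s = 21·(2q), so 21 ∣ s.

(⟸) Suppose 14 ∣ s and 21 ∣ s. Any common multiple of 14 and 21 is a multiple of their lcm; here lcm(14, 21) = 14·21/gcd(14, 21) = 294/7 = 42, so 42 ∣ s.

Both implications hold.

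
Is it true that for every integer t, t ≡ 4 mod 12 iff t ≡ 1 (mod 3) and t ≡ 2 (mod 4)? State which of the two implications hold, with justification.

(⇒) This fails: t = 4 gives 4 ≡ 4 (mod 12) but 4 ≡ 0 (mod 4), so the conjunction on the right does not hold.

(⇐) This fails: t = 10 satisfies both congruences on the right (10 ≡ 1 mod 3 and 10 ≡ 2 mod 4) yet 10 ≡ 10 (mod 12), not 4.

Both directions fail.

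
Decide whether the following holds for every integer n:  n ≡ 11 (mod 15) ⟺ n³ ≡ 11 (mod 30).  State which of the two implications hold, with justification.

Forward direction. This fails: take n = 26. Then 26 ≡ 11 (mod 15), but 26³ = 17576 ≡ 26 (mod 30), not 11.

Converse. The residues r modulo 30 with r³ ≡ 11 (mod 30) are exactly {11}, and each is ≡ 11 (mod 15).

Only the converse holds.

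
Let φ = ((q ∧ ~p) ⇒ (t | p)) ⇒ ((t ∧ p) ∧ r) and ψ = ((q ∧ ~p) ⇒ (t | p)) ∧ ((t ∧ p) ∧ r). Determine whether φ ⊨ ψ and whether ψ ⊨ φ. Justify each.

Not equivalent: only (⇐) holds.

Forward direction. This fails. Under r = F, t = F, p = F, q = T, the left side is true but the right side is false.

Converse. Assume the antecedent. If r is true, the antecedent forces (r = T, t = T, p = T, q = F) or (r = T, t = T, p = T, q = T), and the consequent holds there. If r is false, the antecedent cannot hold. Either way the consequent holds.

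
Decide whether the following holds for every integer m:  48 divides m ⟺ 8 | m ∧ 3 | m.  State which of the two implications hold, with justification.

(⟹) If 48 ∣ m, write m = 48q. Since 48 = 6·8, m = 8·(6q), so 8 ∣ m; and since 48 = 16·3, m = 3·(16q), so 3 ∣ m.

(⟸) This fails: take m = 24. Both 8 ∣ 24 and 3 ∣ 24, yet 24 is not a multiple of 48 (since 24 = 0·48 + 24), so 48 ∤ 24.

The forward direction holds; the converse fails.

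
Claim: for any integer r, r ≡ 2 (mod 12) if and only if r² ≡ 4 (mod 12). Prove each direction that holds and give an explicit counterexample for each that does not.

Not equivalent: only (⇒) holds.

(→) Suppose r ≡ 2 (mod 12). Write r = 12j + 2. Then (12j + 2)² = 144j² + 48j + 4 = 12(12j² + 4j) + 4, so r² ≡ 4 (mod 12).

(←) This fails: take r = 4. Then 4² = 16 ≡ 4 (mod 12), yet 4 ≡ 4 (mod 12), not 2.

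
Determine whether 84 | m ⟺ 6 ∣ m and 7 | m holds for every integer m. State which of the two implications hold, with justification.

(⟹) If 84 ∣ m, write m = 84q. Since 84 = 14·6, m = 6·(14q), so 6 ∣ m; and since 84 = 12·7, m = 7·(12q), so 7 ∣ m.

(⟸) This fails: take m = 42. Both 6 ∣ 42 and 7 ∣ 42, yet 42 is not a multiple of 84 (since 42 = 0·84 + 42), so 84 ∤ 42.

(⇒) holds; (⇐) fails.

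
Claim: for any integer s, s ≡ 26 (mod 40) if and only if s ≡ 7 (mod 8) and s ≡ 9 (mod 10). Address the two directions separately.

(⇒) fails and (⇐) fails.

(→) This fails: s = 26 gives 26 ≡ 26 (mod 40) but 26 ≡ 2 (mod 8), so the conjunction on the right does not hold.

(←) This fails: s = 39 satisfies both congruences on the right (39 ≡ 7 mod 8 and 39 ≡ 9 mod 10) yet 39 ≡ 39 (mod 40), not 26.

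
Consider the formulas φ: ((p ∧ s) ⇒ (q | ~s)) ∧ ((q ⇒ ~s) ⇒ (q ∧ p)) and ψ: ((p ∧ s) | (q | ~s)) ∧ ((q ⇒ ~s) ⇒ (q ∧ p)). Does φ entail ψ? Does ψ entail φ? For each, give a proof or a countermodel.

(→) Assume the antecedent. If p is true, the antecedent forces (p = T, q = T, s = F) or (p = T, q = T, s = T), and the consequent holds there. If p is false, the antecedent forces (p = F, q = T, s = T), and the consequent holds there. Either way the consequent holds.

(←) Assume the antecedent. If p is true, the antecedent forces (p = T, q = T, s = F) or (p = T, q = T, s = T), and the consequent holds there. If p is false, the antecedent forces (p = F, q = T, s = T), and the consequent holds there. Either way the consequent holds.

Both directions hold; the statement is true.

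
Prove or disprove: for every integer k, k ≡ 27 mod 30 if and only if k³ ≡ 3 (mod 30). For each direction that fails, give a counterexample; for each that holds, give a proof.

(→) Suppose k ≡ 27 mod 30. Write k = 30j + 27. Then (30j + 27)³ = 27000j³ + 72900j² + 65610j + 19683 = 30(900j³ + 2430j² + 2187j + 656) + 3, so k³ ≡ 3 (mod 30).

(←) Conversely, suppose k³ ≡ 3 (mod 30). The only residue r in {0, …, 29} with r³ ≡ 3 (mod 30) is r = 27, so k ≡ 27 (mod 30).

Both directions hold.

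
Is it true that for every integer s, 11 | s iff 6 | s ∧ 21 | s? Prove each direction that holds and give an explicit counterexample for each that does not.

Forward direction. This fails: take s = 11. Certainly 11 ∣ 11, but 6 ∤ 11.

Converse. This fails: take s = 42. Both 6 ∣ 42 and 21 ∣ 42, yet 42 is not a multiple of 11 (since 42 = 3·11 + 9), so 11 ∤ 42.

Neither direction holds.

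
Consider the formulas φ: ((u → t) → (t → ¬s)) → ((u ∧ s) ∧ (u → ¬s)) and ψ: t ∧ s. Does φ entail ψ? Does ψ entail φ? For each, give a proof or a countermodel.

Both implications hold.

(⟹) Assume the antecedent. If t is true, the antecedent forces (t = T, s = T, u = F) or (t = T, s = T, u = T), and t ∧ s holds there. If t is false, the antecedent cannot hold. Either way t ∧ s holds.

(⟸) Assume the antecedent. If t is true, the antecedent forces (t = T, s = T, u = F) or (t = T, s = T, u = T), and the consequent holds there. If t is false, the antecedent cannot hold. Either way the consequent holds.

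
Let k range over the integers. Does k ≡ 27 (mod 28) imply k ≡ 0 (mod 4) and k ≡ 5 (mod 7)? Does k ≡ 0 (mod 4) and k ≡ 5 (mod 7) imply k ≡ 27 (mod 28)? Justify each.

Neither direction holds.

[⇒] This fails: k = 27 gives 27 ≡ 27 (mod 28) but 27 ≡ 3 (mod 4), so the conjunction on the right does not hold.

[⇐] This fails: k = 12 satisfies both congruences on the right (12 ≡ 0 mod 4 and 12 ≡ 5 mod 7) yet 12 ≡ 12 (mod 28), not 27.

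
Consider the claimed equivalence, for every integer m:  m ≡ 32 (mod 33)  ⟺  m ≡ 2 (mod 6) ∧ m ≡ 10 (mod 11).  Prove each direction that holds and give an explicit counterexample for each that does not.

(⟹) This fails: m = 65 gives 65 ≡ 32 (mod 33) but 65 ≡ 5 (mod 6), so the conjunction on the right does not hold.

(⟸) Conversely, if m ≡ 2 (mod 6) and m ≡ 10 (mod 11), then by the Chinese remainder theorem m ≡ 32 (mod 66). Since 32 ≡ 32 (mod 33) and 33 ∣ 66, we get m ≡ 32 (mod 33).

Not equivalent: only (⇐) holds.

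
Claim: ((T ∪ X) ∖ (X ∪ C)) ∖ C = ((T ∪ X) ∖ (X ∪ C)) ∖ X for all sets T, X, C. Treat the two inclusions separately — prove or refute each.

(⟸) Let x ∈ ((T ∪ X) ∖ (X ∪ C)) ∖ X. Then x ∈ T and x ∉ X, C, from which x ∈ ((T ∪ X) ∖ (X ∪ C)) ∖ C.

(⟹) Let x ∈ ((T ∪ X) ∖ (X ∪ C)) ∖ C. Then x ∈ T and x ∉ X, C, from which x ∈ ((T ∪ X) ∖ (X ∪ C)) ∖ X.

Both inclusions hold; the sets are equal.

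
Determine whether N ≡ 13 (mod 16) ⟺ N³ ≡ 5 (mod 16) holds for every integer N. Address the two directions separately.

(⟹) Suppose N ≡ 13 (mod 16). Write N = 16j + 13. Then (16j + 13)³ = 4096j³ + 9984j² + 8112j + 2197 = 16(256j³ + 624j² + 507j + 137) + 5, so N³ ≡ 5 (mod 16).

(⟸) Conversely, suppose N³ ≡ 5 (mod 16). The only residue r in {0, …, 15} with r³ ≡ 5 (mod 16) is r = 13, so N ≡ 13 (mod 16).

The biconditional holds.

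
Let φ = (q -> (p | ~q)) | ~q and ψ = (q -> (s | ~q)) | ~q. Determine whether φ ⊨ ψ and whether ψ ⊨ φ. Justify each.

Neither direction holds.

(⇒) This fails. Under p = T, q = T, s = F, the left side is true but the right side is false.

(⇐) This fails. Under p = F, q = T, s = T, the left side is false but the right side is true.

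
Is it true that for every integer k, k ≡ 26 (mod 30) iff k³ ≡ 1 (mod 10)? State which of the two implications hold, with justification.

(⇒) fails and (⇐) fails.

(⇒) This fails: take k = 26. Then 26 ≡ 26 (mod 30), but 26³ = 17576 ≡ 6 (mod 10), not 1.

(⇐) This fails: take k = 1. Then 1³ = 1 ≡ 1 (mod 10), yet 1 ≡ 1 (mod 30), not 26.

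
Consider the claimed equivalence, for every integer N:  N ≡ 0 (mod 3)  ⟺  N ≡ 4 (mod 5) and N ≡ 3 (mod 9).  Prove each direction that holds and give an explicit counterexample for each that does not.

[⇐] If N ≡ 4 (mod 5) and N ≡ 3 (mod 9), then by the Chinese remainder theorem N ≡ 39 (mod 45). Since 39 ≡ 0 (mod 3) and 3 ∣ 45, we get N ≡ 0 (mod 3).

[⇒] This fails: N = 0 gives 0 ≡ 0 (mod 3) but 0 ≡ 0 (mod 5), so the conjunction on the right does not hold.

The forward direction fails; the converse holds.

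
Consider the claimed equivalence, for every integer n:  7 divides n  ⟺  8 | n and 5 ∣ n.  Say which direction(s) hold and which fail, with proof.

Neither implication holds.

[⇒] This fails: take n = 7. Certainly 7 ∣ 7, but 8 ∤ 7.

[⇐] This fails: take n = 40. Both 8 ∣ 40 and 5 ∣ 40, yet 40 is not a multiple of 7 (since 40 = 5·7 + 5), so 7 ∤ 40.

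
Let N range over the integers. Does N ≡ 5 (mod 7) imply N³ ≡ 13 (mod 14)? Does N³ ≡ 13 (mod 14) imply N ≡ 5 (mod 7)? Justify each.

(⇒) fails and (⇐) fails.

[⇒] This fails: take N = 12. Then 12 ≡ 5 (mod 7), but 12³ = 1728 ≡ 6 (mod 14), not 13.

[⇐] This fails: take N = 3. Then 3³ = 27 ≡ 13 (mod 14), yet 3 ≡ 3 (mod 7), not 5.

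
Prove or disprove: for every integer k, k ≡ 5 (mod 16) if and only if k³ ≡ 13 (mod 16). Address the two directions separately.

(⟹) Suppose k ≡ 5 (mod 16). Write k = 16j + 5. Then (16j + 5)³ = 4096j³ + 3840j² + 1200j + 125 = 16(256j³ + 240j² + 75j + 7) + 13, so k³ ≡ 13 (mod 16).

(⟸) Conversely, suppose k³ ≡ 13 (mod 16). The only residue r in {0, …, 15} with r³ ≡ 13 (mod 16) is r = 5, so k ≡ 5 (mod 16).

Equivalent; both directions hold.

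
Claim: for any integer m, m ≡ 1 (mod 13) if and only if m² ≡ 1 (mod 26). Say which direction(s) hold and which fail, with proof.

Forward direction. This fails: take m = 14. Then 14 ≡ 1 (mod 13), but 14² = 196 ≡ 14 (mod 26), not 1.

Converse. This fails: take m = 25. Then 25² = 625 ≡ 1 (mod 26), yet 25 ≡ 12 (mod 13), not 1.

(⇒) fails and (⇐) fails.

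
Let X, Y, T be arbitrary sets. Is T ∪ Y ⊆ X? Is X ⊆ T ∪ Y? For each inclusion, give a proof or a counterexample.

Forward inclusion. This inclusion fails. Take X = ∅, Y = {1}, T = ∅; then 1 ∈ T ∪ Y but 1 ∉ X.

Reverse inclusion. This inclusion fails. Take X = {1}, Y = ∅, T = ∅; then 1 ∈ X but 1 ∉ T ∪ Y.

(⊆) fails and (⊇) fails.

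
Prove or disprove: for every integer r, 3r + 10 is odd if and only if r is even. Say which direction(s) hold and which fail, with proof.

(⇒) fails and (⇐) fails.

Forward direction. This fails: r = 1 gives 3r + 10 = 13, which is odd, but 1 is odd, not even.

Converse. This also fails: r = 6 is even, but 3r + 10 = 28 is even, not odd.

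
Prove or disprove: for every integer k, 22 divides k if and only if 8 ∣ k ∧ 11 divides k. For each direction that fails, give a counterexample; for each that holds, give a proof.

Forward direction. This fails: take k = 22. Certainly 22 ∣ 22, but 8 ∤ 22.

Converse. Suppose 8 ∣ k and 11 ∣ k. Any common multiple of 8 and 11 is a multiple of their lcm; here gcd(8, 11) = 1, so lcm(8, 11) = 8·11 = 88, so 88 ∣ k. Since 22 ∣ 88, it follows that 22 ∣ k.

The forward direction fails; the converse holds.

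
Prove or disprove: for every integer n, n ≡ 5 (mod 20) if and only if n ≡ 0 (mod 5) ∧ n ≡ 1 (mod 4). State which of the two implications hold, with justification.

Both implications hold.

(←) If n ≡ 0 (mod 5) and n ≡ 1 (mod 4), then by the Chinese remainder theorem n ≡ 5 (mod 20). This is exactly n ≡ 5 (mod 20).

(→) Suppose n ≡ 5 (mod 20); write n = 20j + 5. Since 5 ∣ 20, reducing mod 5 gives n ≡ 5 ≡ 0 (mod 5); since 4 ∣ 20, reducing mod 4 gives n ≡ 5 ≡ 1 (mod 4).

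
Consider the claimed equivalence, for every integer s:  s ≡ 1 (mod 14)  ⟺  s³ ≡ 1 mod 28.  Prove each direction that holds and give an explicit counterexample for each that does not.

(→) This fails: take s = 15. Then 15 ≡ 1 (mod 14), but 15³ = 3375 ≡ 15 (mod 28), not 1.

(←) This fails: take s = 9. Then 9³ = 729 ≡ 1 (mod 28), yet 9 ≡ 9 (mod 14), not 1.

Neither implication holds.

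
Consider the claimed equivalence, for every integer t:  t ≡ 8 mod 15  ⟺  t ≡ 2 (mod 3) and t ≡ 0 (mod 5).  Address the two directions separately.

(⟹) This fails: t = 8 gives 8 ≡ 8 (mod 15) but 8 ≡ 3 (mod 5), so the conjunction on the right does not hold.

(⟸) This fails: t = 5 satisfies both congruences on the right (5 ≡ 2 mod 3 and 5 ≡ 0 mod 5) yet 5 ≡ 5 (mod 15), not 8.

Neither implication holds.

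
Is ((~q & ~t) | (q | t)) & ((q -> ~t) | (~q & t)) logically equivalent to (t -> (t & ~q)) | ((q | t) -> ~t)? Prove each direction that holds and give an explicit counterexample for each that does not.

(→) Assume the antecedent. If q is true, the antecedent forces (q = T, t = F), and the consequent holds there. If q is false, the consequent reduces to true regardless of the other variables. Either way the consequent holds.

(←) Assume the antecedent. If q is true, the antecedent forces (q = T, t = F), and the consequent holds there. If q is false, the consequent reduces to true regardless of the other variables. Either way the consequent holds.

Both directions hold; the statement is true.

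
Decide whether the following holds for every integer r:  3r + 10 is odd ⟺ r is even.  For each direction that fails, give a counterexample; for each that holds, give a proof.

(⇒) fails and (⇐) fails.

(→) This fails: r = 5 gives 3r + 10 = 25, which is odd, but 5 is odd, not even.

(←) This also fails: r = 4 is even, but 3r + 10 = 22 is even, not odd.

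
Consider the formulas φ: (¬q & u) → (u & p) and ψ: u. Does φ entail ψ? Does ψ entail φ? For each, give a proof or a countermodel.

(⇒) This fails. Under q = F, p = F, u = F, the left side is true but the right side is false.

(⇐) This fails. Under q = F, p = F, u = T, the left side is false but the right side is true.

(⇒) fails and (⇐) fails.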